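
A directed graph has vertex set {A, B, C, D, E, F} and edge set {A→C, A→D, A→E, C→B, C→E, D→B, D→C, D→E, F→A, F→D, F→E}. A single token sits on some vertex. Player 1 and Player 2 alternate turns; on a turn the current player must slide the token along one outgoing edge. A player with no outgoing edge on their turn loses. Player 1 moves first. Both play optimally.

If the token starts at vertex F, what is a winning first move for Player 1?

Work bottom-up. With no move the player to move loses. Otherwise the position is W if at least one move leads to an L position for the opponent, and L if every move leads to a W.
Every edge goes from a vertex to one that appears earlier in the order E, B, C, D, A, F, so processing vertices in that order labels each vertex after all of its successors.
E: no outgoing edge → L
B: no outgoing edge → L
C: W (go to B, an L position)
D: W (go to B, an L position)
A: W (go to E, an L position)
F: W (go to E, an L position)
From F, the L positions reachable in one move are: E.

Move to E.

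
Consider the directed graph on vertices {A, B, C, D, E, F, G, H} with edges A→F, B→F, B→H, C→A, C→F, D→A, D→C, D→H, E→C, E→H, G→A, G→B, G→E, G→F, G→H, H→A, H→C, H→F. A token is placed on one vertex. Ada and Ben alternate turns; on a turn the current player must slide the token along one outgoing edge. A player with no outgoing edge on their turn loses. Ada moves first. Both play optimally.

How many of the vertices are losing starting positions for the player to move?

3

Positions with no move are L. A position that does have a move is losing for the player to move precisely when every available move leads to a winning position for the opponent. Fill in the labels:
Every edge goes from a vertex to one that appears earlier in the order F, A, C, H, B, D, E, G, so processing vertices in that order labels each vertex after all of its successors.
F: no outgoing edge → L
A: →F(L), so W
C: →F(L), so W
H: →F(L), so W
B: →F(L), so W
D: →H(W), C(W), A(W) — all W, so L
E: →H(W), C(W) — all W, so L
G: →E(L), so W
The L vertices are D, E, F; that is 3 in all.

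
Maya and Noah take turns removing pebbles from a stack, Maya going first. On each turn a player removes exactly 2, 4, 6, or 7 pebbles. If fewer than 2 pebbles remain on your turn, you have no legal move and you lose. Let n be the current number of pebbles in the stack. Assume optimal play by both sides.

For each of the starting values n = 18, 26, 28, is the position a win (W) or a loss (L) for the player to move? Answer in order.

18: L, 26: W, 28: L

Positions with no move are L. A position that does have a move is losing for the player to move precisely when every available move leads to a winning position for the opponent. Fill in the labels:
n=0: no move → L
n=1: no move → L
n=2: can move to 0, which is L ⇒ W
n=3: can move to 1, which is L ⇒ W
n=4: can move to 0, which is L ⇒ W
n=5: can move to 1, which is L ⇒ W
n=6: can move to 0, which is L ⇒ W
n=7: can move to 1, which is L ⇒ W
n=8: can move to 1, which is L ⇒ W
n=9: moves to 7(W), 5(W), 3(W), 2(W); every one is W ⇒ L
n=10: moves to 8(W), 6(W), 4(W), 3(W); every one is W ⇒ L
n=11: can move to 9, which is L ⇒ W
n=12: can move to 10, which is L ⇒ W
n=13: can move to 9, which is L ⇒ W
n=14: can move to 10, which is L ⇒ W
n=15: can move to 9, which is L ⇒ W
n=16: can move to 10, which is L ⇒ W
n=17: can move to 10, which is L ⇒ W
n=18: moves to 16(W), 14(W), 12(W), 11(W); every one is W ⇒ L
n=19: moves to 17(W), 15(W), 13(W), 12(W); every one is W ⇒ L
n=20: can move to 18, which is L ⇒ W
n=21: can move to 19, which is L ⇒ W
n=22: can move to 18, which is L ⇒ W
n=23: can move to 19, which is L ⇒ W
n=24: can move to 18, which is L ⇒ W
n=25: can move to 19, which is L ⇒ W
n=26: can move to 19, which is L ⇒ W
n=27: moves to 25(W), 23(W), 21(W), 20(W); every one is W ⇒ L
n=28: moves to 26(W), 24(W), 22(W), 21(W); every one is W ⇒ L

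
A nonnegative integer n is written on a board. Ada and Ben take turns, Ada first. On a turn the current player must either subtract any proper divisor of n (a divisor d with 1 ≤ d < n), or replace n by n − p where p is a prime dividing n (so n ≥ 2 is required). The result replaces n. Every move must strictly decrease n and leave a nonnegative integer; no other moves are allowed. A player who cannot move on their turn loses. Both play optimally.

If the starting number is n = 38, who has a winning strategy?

Classify positions by backward induction: terminal positions (no move available) are L. From any other position, the mover wins iff some move reaches an L.
n=0: no move → L
n=1: no move → L
n=2: →0(L), so W
n=3: →0(L), so W
n=4: →2(W), 3(W) — all W, so L
n=5: →0(L), so W
n=6: →4(L), so W
n=7: →0(L), so W
n=8: →4(L), so W
n=9: →6(W), 8(W) — all W, so L
n=10: →9(L), so W
n=11: →0(L), so W
n=12: →9(L), so W
n=13: →0(L), so W
n=14: →7(W), 12(W), 13(W) — all W, so L
n=15: →14(L), so W
n=16: →14(L), so W
n=17: →0(L), so W
n=18: →9(L), so W
n=19: →0(L), so W
n=20: →10(W), 15(W), 16(W), 18(W), 19(W) — all W, so L
n=21: →14(L), so W
n=22: →20(L), so W
n=23: →0(L), so W
n=24: →20(L), so W
n=25: →20(L), so W
n=26: →13(W), 24(W), 25(W) — all W, so L
n=27: →26(L), so W
n=28: →14(L), so W
n=29: →0(L), so W
n=30: →20(L), so W
n=31: →0(L), so W
n=32: →16(W), 24(W), 28(W), 30(W), 31(W) — all W, so L
n=33: →32(L), so W
n=34: →32(L), so W
n=35: →28(W), 30(W), 34(W) — all W, so L
n=36: →32(L), so W
n=37: →0(L), so W
n=38: →19(W), 36(W), 37(W) — all W, so L
The starting position 38 is L: whatever Ada does, the opponent receives a W position.

Ben wins.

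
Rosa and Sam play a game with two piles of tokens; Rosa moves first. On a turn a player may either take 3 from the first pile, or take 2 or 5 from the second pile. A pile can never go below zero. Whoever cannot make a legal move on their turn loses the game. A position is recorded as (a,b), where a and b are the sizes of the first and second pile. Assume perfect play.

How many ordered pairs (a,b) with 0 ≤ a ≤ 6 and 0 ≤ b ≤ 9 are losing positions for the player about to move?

Use the standard recursion: the mover loses at a terminal position; elsewhere, the mover wins exactly when some move hands the opponent an L position.
Every move lowers a or b (never raises either), so fill the grid row by row in increasing a, and left to right within a row: each cell's successors are then already labelled.
      b=0  b=1  b=2  b=3  b=4  b=5  b=6  b=7  b=8  b=9
a=0:    L    L    W    W    L    W    W    L    L    W
a=1:    L    L    W    W    L    W    W    L    L    W
a=2:    L    L    W    W    L    W    W    L    L    W
a=3:    W    W    L    L    W    W    L    W    W    L
a=4:    W    W    L    L    W    W    L    W    W    L
a=5:    W    W    L    L    W    W    L    W    W    L
a=6:    L    L    W    W    L    W    W    L    L    W
Cells with no legal move (terminal, hence L): (0,0), (0,1), (1,0), (1,1), (2,0), (2,1).
The remaining L cells, each justified by listing all of its moves:
(0,4): L (sole option (0,2)(W) is W)
(0,7): L (options (0,5)(W), (0,2)(W) are all W)
(0,8): L (options (0,6)(W), (0,3)(W) are all W)
(1,4): L (sole option (1,2)(W) is W)
(1,7): L (options (1,5)(W), (1,2)(W) are all W)
(1,8): L (options (1,6)(W), (1,3)(W) are all W)
(2,4): L (sole option (2,2)(W) is W)
(2,7): L (options (2,5)(W), (2,2)(W) are all W)
(2,8): L (options (2,6)(W), (2,3)(W) are all W)
(3,2): L (options (0,2)(W), (3,0)(W) are all W)
(3,3): L (options (0,3)(W), (3,1)(W) are all W)
(3,6): L (options (0,6)(W), (3,4)(W), (3,1)(W) are all W)
(3,9): L (options (0,9)(W), (3,7)(W), (3,4)(W) are all W)
(4,2): L (options (1,2)(W), (4,0)(W) are all W)
(4,3): L (options (1,3)(W), (4,1)(W) are all W)
(4,6): L (options (1,6)(W), (4,4)(W), (4,1)(W) are all W)
(4,9): L (options (1,9)(W), (4,7)(W), (4,4)(W) are all W)
(5,2): L (options (2,2)(W), (5,0)(W) are all W)
(5,3): L (options (2,3)(W), (5,1)(W) are all W)
(5,6): L (options (2,6)(W), (5,4)(W), (5,1)(W) are all W)
(5,9): L (options (2,9)(W), (5,7)(W), (5,4)(W) are all W)
(6,0): L (sole option (3,0)(W) is W)
(6,1): L (sole option (3,1)(W) is W)
(6,4): L (options (3,4)(W), (6,2)(W) are all W)
(6,7): L (options (3,7)(W), (6,5)(W), (6,2)(W) are all W)
(6,8): L (options (3,8)(W), (6,6)(W), (6,3)(W) are all W)
Every other cell has at least one move into one of the L cells above, so it is W.
L cells per row: a=0: 5, a=1: 5, a=2: 5, a=3: 4, a=4: 4, a=5: 4, a=6: 5; total 32.

32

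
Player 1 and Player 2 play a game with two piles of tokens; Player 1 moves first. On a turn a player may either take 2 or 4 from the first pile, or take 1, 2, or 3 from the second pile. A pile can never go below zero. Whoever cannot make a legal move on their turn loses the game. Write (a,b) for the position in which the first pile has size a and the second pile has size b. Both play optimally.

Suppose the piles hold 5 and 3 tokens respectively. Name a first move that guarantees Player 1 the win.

Move to (5,2).

Label each position W (a win for the player to move) or L (a loss). A position with no legal move is L; any other position is W exactly when some move reaches an L, and L when every move reaches a W.
No move ever increases a pile, so every position that can arise here has a ≤ 5 and b ≤ 3; it is enough to label the cells with 0 ≤ a ≤ 5 and 0 ≤ b ≤ 3.
Every move lowers a or b (never raises either), so fill the grid row by row in increasing a, and left to right within a row: each cell's successors are then already labelled.
      b=0  b=1  b=2  b=3
a=0:    L    W    W    W
a=1:    L    W    W    W
a=2:    W    L    W    W
a=3:    W    L    W    W
a=4:    W    W    L    W
a=5:    W    W    L    W
Cells with no legal move (terminal, hence L): (0,0), (1,0).
The remaining L cells, each justified by listing all of its moves:
(2,1): only reaches (0,1)(W), (2,0)(W), all W → L
(3,1): only reaches (1,1)(W), (3,0)(W), all W → L
(4,2): only reaches (2,2)(W), (0,2)(W), (4,1)(W), (4,0)(W), all W → L
(5,2): only reaches (3,2)(W), (1,2)(W), (5,1)(W), (5,0)(W), all W → L
Every other cell has at least one move into one of the L cells above, so it is W.
From (5,3), the L positions reachable in one move are: (5,2).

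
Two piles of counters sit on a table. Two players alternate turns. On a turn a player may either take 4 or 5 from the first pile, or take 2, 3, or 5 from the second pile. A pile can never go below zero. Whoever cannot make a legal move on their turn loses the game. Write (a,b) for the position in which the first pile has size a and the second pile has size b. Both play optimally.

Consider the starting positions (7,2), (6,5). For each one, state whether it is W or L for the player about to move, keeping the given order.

(7,2): L, (6,5): W

Classify positions by backward induction: terminal positions (no move available) are L. From any other position, the mover wins iff some move reaches an L.
No move ever increases a pile, so every position that can arise here has a ≤ 7 and b ≤ 5; it is enough to label the cells with 0 ≤ a ≤ 7 and 0 ≤ b ≤ 5.
Every move lowers a or b (never raises either), so fill the grid row by row in increasing a, and left to right within a row: each cell's successors are then already labelled.
      b=0  b=1  b=2  b=3  b=4  b=5
a=0:    L    L    W    W    W    W
a=1:    L    L    W    W    W    W
a=2:    L    L    W    W    W    W
a=3:    L    L    W    W    W    W
a=4:    W    W    L    L    W    W
a=5:    W    W    L    L    W    W
a=6:    W    W    L    L    W    W
a=7:    W    W    L    L    W    W
Cells with no legal move (terminal, hence L): (0,0), (0,1), (1,0), (1,1), (2,0), (2,1), (3,0), (3,1).
The remaining L cells, each justified by listing all of its moves:
(4,2): only reaches (0,2)(W), (4,0)(W), all W → L
(4,3): only reaches (0,3)(W), (4,1)(W), (4,0)(W), all W → L
(5,2): only reaches (1,2)(W), (0,2)(W), (5,0)(W), all W → L
(5,3): only reaches (1,3)(W), (0,3)(W), (5,1)(W), (5,0)(W), all W → L
(6,2): only reaches (2,2)(W), (1,2)(W), (6,0)(W), all W → L
(6,3): only reaches (2,3)(W), (1,3)(W), (6,1)(W), (6,0)(W), all W → L
(7,2): only reaches (3,2)(W), (2,2)(W), (7,0)(W), all W → L
(7,3): only reaches (3,3)(W), (2,3)(W), (7,1)(W), (7,0)(W), all W → L
Every other cell has at least one move into one of the L cells above, so it is W.
(7,2): one of the L cells justified above, so L
(6,5): the move to (6,3) reaches an L cell, so W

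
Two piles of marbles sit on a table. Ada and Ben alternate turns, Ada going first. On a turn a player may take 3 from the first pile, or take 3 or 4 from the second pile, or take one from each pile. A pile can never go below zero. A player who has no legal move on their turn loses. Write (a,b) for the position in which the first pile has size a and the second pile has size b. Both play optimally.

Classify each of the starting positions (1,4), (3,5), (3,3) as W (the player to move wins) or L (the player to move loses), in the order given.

(1,4): W, (3,5): L, (3,3): W

Label each position W (a win for the player to move) or L (a loss). A position with no legal move is L; any other position is W exactly when some move reaches an L, and L when every move reaches a W.
No move ever increases a pile, so every position that can arise here has a ≤ 3 and b ≤ 5; it is enough to label the cells with 0 ≤ a ≤ 3 and 0 ≤ b ≤ 5.
Every move lowers a or b (never raises either), so fill the grid row by row in increasing a, and left to right within a row: each cell's successors are then already labelled.
      b=0  b=1  b=2  b=3  b=4  b=5
a=0:    L    L    L    W    W    W
a=1:    L    W    W    W    W    L
a=2:    L    W    L    W    W    W
a=3:    W    W    W    W    L    L
Cells with no legal move (terminal, hence L): (0,0), (0,1), (0,2), (1,0), (2,0).
The remaining L cells, each justified by listing all of its moves:
(1,5): L (options (1,2)(W), (1,1)(W), (0,4)(W) are all W)
(2,2): L (sole option (1,1)(W) is W)
(3,4): L (options (0,4)(W), (3,1)(W), (3,0)(W), (2,3)(W) are all W)
(3,5): L (options (0,5)(W), (3,2)(W), (3,1)(W), (2,4)(W) are all W)
Every other cell has at least one move into one of the L cells above, so it is W.
(1,4): the move to (1,0) reaches an L cell, so W
(3,5): one of the L cells justified above, so L
(3,3): the move to (2,2) reaches an L cell, so W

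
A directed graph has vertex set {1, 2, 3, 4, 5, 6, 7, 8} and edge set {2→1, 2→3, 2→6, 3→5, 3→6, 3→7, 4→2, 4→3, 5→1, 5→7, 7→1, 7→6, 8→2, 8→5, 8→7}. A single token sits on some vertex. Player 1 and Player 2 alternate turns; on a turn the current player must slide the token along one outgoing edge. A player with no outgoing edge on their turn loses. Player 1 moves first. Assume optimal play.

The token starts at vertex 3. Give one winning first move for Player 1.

Move to 6.

Label each position W (a win for the player to move) or L (a loss). A position with no legal move is L; any other position is W exactly when some move reaches an L, and L when every move reaches a W.
Every edge goes from a vertex to one that appears earlier in the order 6, 1, 7, 5, 3, 2, 8, 4, so processing vertices in that order labels each vertex after all of its successors.
6: no outgoing edge → L
1: no outgoing edge → L
7: reaches L-position 1 → W
5: reaches L-position 1 → W
3: reaches L-position 6 → W
2: reaches L-position 1 → W
8: only reaches 2(W), 5(W), 7(W), all W → L
4: only reaches 2(W), 3(W), all W → L
From 3, the L positions reachable in one move are: 6.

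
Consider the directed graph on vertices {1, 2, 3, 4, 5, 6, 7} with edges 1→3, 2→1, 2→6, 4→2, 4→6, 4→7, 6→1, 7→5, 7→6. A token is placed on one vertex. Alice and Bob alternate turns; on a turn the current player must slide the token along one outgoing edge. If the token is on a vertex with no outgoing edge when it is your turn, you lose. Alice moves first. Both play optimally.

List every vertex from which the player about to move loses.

Positions with no move are L. A position that does have a move is losing for the player to move precisely when every available move leads to a winning position for the opponent. Fill in the labels:
Every edge goes from a vertex to one that appears earlier in the order 5, 3, 1, 6, 7, 2, 4, so processing vertices in that order labels each vertex after all of its successors.
5: no outgoing edge → L
3: no outgoing edge → L
1: W (go to 3, an L position)
6: L (sole option 1(W) is W)
7: W (go to 6, an L position)
2: W (go to 6, an L position)
4: W (go to 6, an L position)
The losing starting vertices are exactly the entries labelled L in this table (3 of them).

3, 5, 6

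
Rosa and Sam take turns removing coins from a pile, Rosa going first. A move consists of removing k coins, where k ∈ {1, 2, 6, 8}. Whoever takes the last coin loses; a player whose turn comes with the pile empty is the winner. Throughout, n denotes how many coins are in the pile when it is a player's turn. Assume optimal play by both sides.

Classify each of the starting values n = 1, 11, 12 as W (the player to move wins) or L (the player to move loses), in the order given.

Positions with no move are W. A position that does have a move is losing for the player to move precisely when every available move leads to a winning position for the opponent. Fill in the labels:
n=0: no move; the opponent has just taken the last coin and therefore loses → W
n=1: only reaches 0(W), which is W → L
n=2: reaches L-position 1 → W
n=3: reaches L-position 1 → W
n=4: only reaches 3(W), 2(W), all W → L
n=5: reaches L-position 4 → W
n=6: reaches L-position 4 → W
n=7: reaches L-position 1 → W
n=8: only reaches 7(W), 6(W), 2(W), 0(W), all W → L
n=9: reaches L-position 8 → W
n=10: reaches L-position 8 → W
n=11: only reaches 10(W), 9(W), 5(W), 3(W), all W → L
n=12: reaches L-position 11 → W

1: L, 11: L, 12: W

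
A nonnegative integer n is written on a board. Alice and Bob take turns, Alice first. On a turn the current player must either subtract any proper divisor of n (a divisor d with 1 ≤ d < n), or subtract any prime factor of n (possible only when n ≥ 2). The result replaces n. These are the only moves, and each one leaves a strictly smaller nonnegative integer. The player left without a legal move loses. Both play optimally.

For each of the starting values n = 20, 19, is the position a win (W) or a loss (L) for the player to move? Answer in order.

20: L, 19: W

Compute win/loss labels from the base case upward. A position with no move is L. Any other position is W if it can reach an L in one move, else L.
n=0: no move → L
n=1: no move → L
n=2: can move to 0, which is L ⇒ W
n=3: can move to 0, which is L ⇒ W
n=4: moves to 2(W), 3(W); every one is W ⇒ L
n=5: can move to 0, which is L ⇒ W
n=6: can move to 4, which is L ⇒ W
n=7: can move to 0, which is L ⇒ W
n=8: can move to 4, which is L ⇒ W
n=9: moves to 6(W), 8(W); every one is W ⇒ L
n=10: can move to 9, which is L ⇒ W
n=11: can move to 0, which is L ⇒ W
n=12: can move to 9, which is L ⇒ W
n=13: can move to 0, which is L ⇒ W
n=14: moves to 7(W), 12(W), 13(W); every one is W ⇒ L
n=15: can move to 14, which is L ⇒ W
n=16: can move to 14, which is L ⇒ W
n=17: can move to 0, which is L ⇒ W
n=18: can move to 9, which is L ⇒ W
n=19: can move to 0, which is L ⇒ W
n=20: moves to 10(W), 15(W), 16(W), 18(W), 19(W); every one is W ⇒ L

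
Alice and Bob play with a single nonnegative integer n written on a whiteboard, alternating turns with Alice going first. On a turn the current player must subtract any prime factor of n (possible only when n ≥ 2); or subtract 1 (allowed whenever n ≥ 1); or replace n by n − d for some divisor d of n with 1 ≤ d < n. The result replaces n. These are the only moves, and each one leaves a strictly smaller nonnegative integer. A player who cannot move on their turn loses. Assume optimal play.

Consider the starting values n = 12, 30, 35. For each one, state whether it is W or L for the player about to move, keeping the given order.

12: W, 30: W, 35: L

Work bottom-up. With no move the player to move loses. Otherwise the position is W if at least one move leads to an L position for the opponent, and L if every move leads to a W.
n=0: no move → L
n=1: →0(L), so W
n=2: →0(L), so W
n=3: →0(L), so W
n=4: →2(W), 3(W) — all W, so L
n=5: →0(L), so W
n=6: →4(L), so W
n=7: →0(L), so W
n=8: →4(L), so W
n=9: →6(W), 8(W) — all W, so L
n=10: →9(L), so W
n=11: →0(L), so W
n=12: →9(L), so W
n=13: →0(L), so W
n=14: →7(W), 12(W), 13(W) — all W, so L
n=15: →14(L), so W
n=16: →14(L), so W
n=17: →0(L), so W
n=18: →9(L), so W
n=19: →0(L), so W
n=20: →10(W), 15(W), 16(W), 18(W), 19(W) — all W, so L
n=21: →14(L), so W
n=22: →20(L), so W
n=23: →0(L), so W
n=24: →20(L), so W
n=25: →20(L), so W
n=26: →13(W), 24(W), 25(W) — all W, so L
n=27: →26(L), so W
n=28: →14(L), so W
n=29: →0(L), so W
n=30: →20(L), so W
n=31: →0(L), so W
n=32: →16(W), 24(W), 28(W), 30(W), 31(W) — all W, so L
n=33: →32(L), so W
n=34: →32(L), so W
n=35: →28(W), 30(W), 34(W) — all W, so L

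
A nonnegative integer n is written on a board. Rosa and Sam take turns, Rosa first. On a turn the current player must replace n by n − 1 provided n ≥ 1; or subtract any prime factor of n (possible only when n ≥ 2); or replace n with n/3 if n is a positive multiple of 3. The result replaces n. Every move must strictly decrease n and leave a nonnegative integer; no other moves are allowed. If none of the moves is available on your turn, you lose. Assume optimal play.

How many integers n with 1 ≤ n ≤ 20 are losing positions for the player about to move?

Use the standard recursion: the mover loses at a terminal position; elsewhere, the mover wins exactly when some move hands the opponent an L position.
n=0: no move → L
n=1: W (go to 0, an L position)
n=2: W (go to 0, an L position)
n=3: W (go to 0, an L position)
n=4: L (options 2(W), 3(W) are all W)
n=5: W (go to 0, an L position)
n=6: W (go to 4, an L position)
n=7: W (go to 0, an L position)
n=8: L (options 6(W), 7(W) are all W)
n=9: W (go to 8, an L position)
n=10: W (go to 8, an L position)
n=11: W (go to 0, an L position)
n=12: W (go to 4, an L position)
n=13: W (go to 0, an L position)
n=14: L (options 7(W), 12(W), 13(W) are all W)
n=15: W (go to 14, an L position)
n=16: W (go to 14, an L position)
n=17: W (go to 0, an L position)
n=18: L (options 6(W), 15(W), 16(W), 17(W) are all W)
n=19: W (go to 0, an L position)
n=20: W (go to 18, an L position)
L entries with 1 ≤ n ≤ 20 (n=0 is outside the asked range and is not counted): n = 4, 8, 14, 18; that makes 4.

4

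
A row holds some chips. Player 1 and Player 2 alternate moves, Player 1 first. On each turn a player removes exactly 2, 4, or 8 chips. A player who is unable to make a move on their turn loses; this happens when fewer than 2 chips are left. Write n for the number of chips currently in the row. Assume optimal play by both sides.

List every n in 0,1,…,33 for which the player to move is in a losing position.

0, 1, 6, 7, 12, 13, 18, 19, 24, 25, 30, 31

Label each position W (a win for the player to move) or L (a loss). A position with no legal move is L; any other position is W exactly when some move reaches an L, and L when every move reaches a W.
n=0: no move → L
n=1: no move → L
n=2: reaches L-position 0 → W
n=3: reaches L-position 1 → W
n=4: reaches L-position 0 → W
n=5: reaches L-position 1 → W
n=6: only reaches 4(W), 2(W), all W → L
n=7: only reaches 5(W), 3(W), all W → L
n=8: reaches L-position 6 → W
n=9: reaches L-position 7 → W
n=10: reaches L-position 6 → W
n=11: reaches L-position 7 → W
n=12: only reaches 10(W), 8(W), 4(W), all W → L
n=13: only reaches 11(W), 9(W), 5(W), all W → L
n=14: reaches L-position 12 → W
n=15: reaches L-position 13 → W
n=16: reaches L-position 12 → W
n=17: reaches L-position 13 → W
n=18: only reaches 16(W), 14(W), 10(W), all W → L
n=19: only reaches 17(W), 15(W), 11(W), all W → L
n=20: reaches L-position 18 → W
n=21: reaches L-position 19 → W
n=22: reaches L-position 18 → W
n=23: reaches L-position 19 → W
n=24: only reaches 22(W), 20(W), 16(W), all W → L
n=25: only reaches 23(W), 21(W), 17(W), all W → L
n=26: reaches L-position 24 → W
n=27: reaches L-position 25 → W
n=28: reaches L-position 24 → W
n=29: reaches L-position 25 → W
n=30: only reaches 28(W), 26(W), 22(W), all W → L
n=31: only reaches 29(W), 27(W), 23(W), all W → L
n=32: reaches L-position 30 → W
n=33: reaches L-position 31 → W
The losing starting values of n are exactly the entries labelled L in this table (12 of them).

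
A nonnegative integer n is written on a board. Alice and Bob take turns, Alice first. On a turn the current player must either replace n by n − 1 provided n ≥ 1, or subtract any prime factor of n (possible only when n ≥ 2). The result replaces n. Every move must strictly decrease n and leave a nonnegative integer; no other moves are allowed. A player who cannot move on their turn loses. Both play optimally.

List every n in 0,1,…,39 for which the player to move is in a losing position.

0, 4, 8, 12, 16, 20, 24, 28, 32, 36

Use the standard recursion: the mover loses at a terminal position; elsewhere, the mover wins exactly when some move hands the opponent an L position.
n=0: no move → L
n=1: can move to 0, which is L ⇒ W
n=2: can move to 0, which is L ⇒ W
n=3: can move to 0, which is L ⇒ W
n=4: moves to 2(W), 3(W); every one is W ⇒ L
n=5: can move to 0, which is L ⇒ W
n=6: can move to 4, which is L ⇒ W
n=7: can move to 0, which is L ⇒ W
n=8: moves to 6(W), 7(W); every one is W ⇒ L
n=9: can move to 8, which is L ⇒ W
n=10: can move to 8, which is L ⇒ W
n=11: can move to 0, which is L ⇒ W
n=12: moves to 9(W), 10(W), 11(W); every one is W ⇒ L
n=13: can move to 0, which is L ⇒ W
n=14: can move to 12, which is L ⇒ W
n=15: can move to 12, which is L ⇒ W
n=16: moves to 14(W), 15(W); every one is W ⇒ L
n=17: can move to 0, which is L ⇒ W
n=18: can move to 16, which is L ⇒ W
n=19: can move to 0, which is L ⇒ W
n=20: moves to 15(W), 18(W), 19(W); every one is W ⇒ L
n=21: can move to 20, which is L ⇒ W
n=22: can move to 20, which is L ⇒ W
n=23: can move to 0, which is L ⇒ W
n=24: moves to 21(W), 22(W), 23(W); every one is W ⇒ L
n=25: can move to 20, which is L ⇒ W
n=26: can move to 24, which is L ⇒ W
n=27: can move to 24, which is L ⇒ W
n=28: moves to 21(W), 26(W), 27(W); every one is W ⇒ L
n=29: can move to 0, which is L ⇒ W
n=30: can move to 28, which is L ⇒ W
n=31: can move to 0, which is L ⇒ W
n=32: moves to 30(W), 31(W); every one is W ⇒ L
n=33: can move to 32, which is L ⇒ W
n=34: can move to 32, which is L ⇒ W
n=35: can move to 28, which is L ⇒ W
n=36: moves to 33(W), 34(W), 35(W); every one is W ⇒ L
n=37: can move to 0, which is L ⇒ W
n=38: can move to 36, which is L ⇒ W
n=39: can move to 36, which is L ⇒ W
Reading off the rows marked L gives the requested list; there are 10 such values of n.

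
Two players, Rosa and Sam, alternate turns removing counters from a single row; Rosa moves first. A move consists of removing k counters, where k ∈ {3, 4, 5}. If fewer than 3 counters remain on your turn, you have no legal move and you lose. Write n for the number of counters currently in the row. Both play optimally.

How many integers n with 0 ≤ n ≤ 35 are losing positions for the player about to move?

15

Label each position W (a win for the player to move) or L (a loss). A position with no legal move is L; any other position is W exactly when some move reaches an L, and L when every move reaches a W.
n=0: no move → L
n=1: no move → L
n=2: no move → L
n=3: can move to 0, which is L ⇒ W
n=4: can move to 1, which is L ⇒ W
n=5: can move to 2, which is L ⇒ W
n=6: can move to 2, which is L ⇒ W
n=7: can move to 2, which is L ⇒ W
n=8: moves to 5(W), 4(W), 3(W); every one is W ⇒ L
n=9: moves to 6(W), 5(W), 4(W); every one is W ⇒ L
n=10: moves to 7(W), 6(W), 5(W); every one is W ⇒ L
n=11: can move to 8, which is L ⇒ W
n=12: can move to 9, which is L ⇒ W
n=13: can move to 10, which is L ⇒ W
n=14: can move to 10, which is L ⇒ W
n=15: can move to 10, which is L ⇒ W
n=16: moves to 13(W), 12(W), 11(W); every one is W ⇒ L
n=17: moves to 14(W), 13(W), 12(W); every one is W ⇒ L
n=18: moves to 15(W), 14(W), 13(W); every one is W ⇒ L
n=19: can move to 16, which is L ⇒ W
n=20: can move to 17, which is L ⇒ W
n=21: can move to 18, which is L ⇒ W
n=22: can move to 18, which is L ⇒ W
n=23: can move to 18, which is L ⇒ W
n=24: moves to 21(W), 20(W), 19(W); every one is W ⇒ L
n=25: moves to 22(W), 21(W), 20(W); every one is W ⇒ L
n=26: moves to 23(W), 22(W), 21(W); every one is W ⇒ L
n=27: can move to 24, which is L ⇒ W
n=28: can move to 25, which is L ⇒ W
n=29: can move to 26, which is L ⇒ W
n=30: can move to 26, which is L ⇒ W
n=31: can move to 26, which is L ⇒ W
n=32: moves to 29(W), 28(W), 27(W); every one is W ⇒ L
n=33: moves to 30(W), 29(W), 28(W); every one is W ⇒ L
n=34: moves to 31(W), 30(W), 29(W); every one is W ⇒ L
n=35: can move to 32, which is L ⇒ W
L entries with 0 ≤ n ≤ 35: n = 0, 1, 2, 8, 9, 10, 16, 17, 18, 24, 25, 26, 32, 33, 34; that makes 15.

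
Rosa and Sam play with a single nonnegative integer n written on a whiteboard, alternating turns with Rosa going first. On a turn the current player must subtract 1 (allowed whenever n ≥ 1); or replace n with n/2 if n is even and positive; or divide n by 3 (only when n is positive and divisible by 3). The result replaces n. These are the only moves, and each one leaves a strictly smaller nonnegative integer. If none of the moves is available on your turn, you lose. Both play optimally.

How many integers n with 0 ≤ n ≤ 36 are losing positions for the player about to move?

15

Work bottom-up. With no move the player to move loses. Otherwise the position is W if at least one move leads to an L position for the opponent, and L if every move leads to a W.
n=0: no move → L
n=1: W (go to 0, an L position)
n=2: L (sole option 1(W) is W)
n=3: W (go to 2, an L position)
n=4: W (go to 2, an L position)
n=5: L (sole option 4(W) is W)
n=6: W (go to 2, an L position)
n=7: L (sole option 6(W) is W)
n=8: W (go to 7, an L position)
n=9: L (options 3(W), 8(W) are all W)
n=10: W (go to 5, an L position)
n=11: L (sole option 10(W) is W)
n=12: W (go to 11, an L position)
n=13: L (sole option 12(W) is W)
n=14: W (go to 7, an L position)
n=15: W (go to 5, an L position)
n=16: L (options 8(W), 15(W) are all W)
n=17: W (go to 16, an L position)
n=18: W (go to 9, an L position)
n=19: L (sole option 18(W) is W)
n=20: W (go to 19, an L position)
n=21: W (go to 7, an L position)
n=22: W (go to 11, an L position)
n=23: L (sole option 22(W) is W)
n=24: W (go to 23, an L position)
n=25: L (sole option 24(W) is W)
n=26: W (go to 13, an L position)
n=27: W (go to 9, an L position)
n=28: L (options 14(W), 27(W) are all W)
n=29: W (go to 28, an L position)
n=30: L (options 10(W), 15(W), 29(W) are all W)
n=31: W (go to 30, an L position)
n=32: W (go to 16, an L position)
n=33: W (go to 11, an L position)
n=34: L (options 17(W), 33(W) are all W)
n=35: W (go to 34, an L position)
n=36: L (options 12(W), 18(W), 35(W) are all W)
L entries with 0 ≤ n ≤ 36: n = 0, 2, 5, 7, 9, 11, 13, 16, 19, 23, 25, 28, 30, 34, 36; that makes 15.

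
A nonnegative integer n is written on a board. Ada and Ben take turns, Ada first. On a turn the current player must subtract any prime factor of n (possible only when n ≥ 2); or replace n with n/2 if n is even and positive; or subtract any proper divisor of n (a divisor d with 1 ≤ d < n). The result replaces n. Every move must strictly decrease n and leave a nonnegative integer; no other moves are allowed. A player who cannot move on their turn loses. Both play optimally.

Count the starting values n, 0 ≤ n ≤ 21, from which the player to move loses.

Compute win/loss labels from the base case upward. A position with no move is L. Any other position is W if it can reach an L in one move, else L.
n=0: no move → L
n=1: no move → L
n=2: reaches L-position 0 → W
n=3: reaches L-position 0 → W
n=4: only reaches 2(W), 3(W), all W → L
n=5: reaches L-position 0 → W
n=6: reaches L-position 4 → W
n=7: reaches L-position 0 → W
n=8: reaches L-position 4 → W
n=9: only reaches 6(W), 8(W), all W → L
n=10: reaches L-position 9 → W
n=11: reaches L-position 0 → W
n=12: reaches L-position 9 → W
n=13: reaches L-position 0 → W
n=14: only reaches 7(W), 12(W), 13(W), all W → L
n=15: reaches L-position 14 → W
n=16: reaches L-position 14 → W
n=17: reaches L-position 0 → W
n=18: reaches L-position 9 → W
n=19: reaches L-position 0 → W
n=20: only reaches 10(W), 15(W), 16(W), 18(W), 19(W), all W → L
n=21: reaches L-position 14 → W
L entries with 0 ≤ n ≤ 21: n = 0, 1, 4, 9, 14, 20; that makes 6.

6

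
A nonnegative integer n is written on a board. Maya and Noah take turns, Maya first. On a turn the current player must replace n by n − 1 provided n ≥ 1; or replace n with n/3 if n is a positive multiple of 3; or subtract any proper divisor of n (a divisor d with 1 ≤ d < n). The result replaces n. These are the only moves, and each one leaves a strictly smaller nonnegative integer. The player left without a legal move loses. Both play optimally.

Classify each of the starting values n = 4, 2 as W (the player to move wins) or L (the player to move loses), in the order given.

4: W, 2: L

Classify positions by backward induction: terminal positions (no move available) are L. From any other position, the mover wins iff some move reaches an L.
n=0: no move → L
n=1: →0(L), so W
n=2: →1(W) only, which is W, so L
n=3: →2(L), so W
n=4: →2(L), so W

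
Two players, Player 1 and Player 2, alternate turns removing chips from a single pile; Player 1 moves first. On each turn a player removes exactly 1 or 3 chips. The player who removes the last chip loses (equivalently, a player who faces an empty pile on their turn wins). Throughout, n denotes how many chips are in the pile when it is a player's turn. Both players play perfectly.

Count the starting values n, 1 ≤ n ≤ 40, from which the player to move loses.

Label each position W (a win for the player to move) or L (a loss). A position with no legal move is W; any other position is W exactly when some move reaches an L, and L when every move reaches a W.
n=0: no move; the opponent has just taken the last chip and therefore loses → W
n=1: L (sole option 0(W) is W)
n=2: W (go to 1, an L position)
n=3: L (options 2(W), 0(W) are all W)
n=4: W (go to 3, an L position)
n=5: L (options 4(W), 2(W) are all W)
n=6: W (go to 5, an L position)
n=7: L (options 6(W), 4(W) are all W)
n=8: W (go to 7, an L position)
n=9: L (options 8(W), 6(W) are all W)
n=10: W (go to 9, an L position)
n=11: L (options 10(W), 8(W) are all W)
n=12: W (go to 11, an L position)
n=13: L (options 12(W), 10(W) are all W)
n=14: W (go to 13, an L position)
n=15: L (options 14(W), 12(W) are all W)
n=16: W (go to 15, an L position)
n=17: L (options 16(W), 14(W) are all W)
n=18: W (go to 17, an L position)
n=19: L (options 18(W), 16(W) are all W)
n=20: W (go to 19, an L position)
n=21: L (options 20(W), 18(W) are all W)
n=22: W (go to 21, an L position)
n=23: L (options 22(W), 20(W) are all W)
n=24: W (go to 23, an L position)
n=25: L (options 24(W), 22(W) are all W)
n=26: W (go to 25, an L position)
n=27: L (options 26(W), 24(W) are all W)
n=28: W (go to 27, an L position)
n=29: L (options 28(W), 26(W) are all W)
n=30: W (go to 29, an L position)
n=31: L (options 30(W), 28(W) are all W)
n=32: W (go to 31, an L position)
n=33: L (options 32(W), 30(W) are all W)
n=34: W (go to 33, an L position)
n=35: L (options 34(W), 32(W) are all W)
n=36: W (go to 35, an L position)
n=37: L (options 36(W), 34(W) are all W)
n=38: W (go to 37, an L position)
n=39: L (options 38(W), 36(W) are all W)
n=40: W (go to 39, an L position)
L entries with 1 ≤ n ≤ 40 (the range starts at n=1): n = 1, 3, 5, 7, 9, 11, 13, 15, 17, 19, 21, 23, 25, 27, 29, 31, 33, 35, 37, 39; that makes 20.

20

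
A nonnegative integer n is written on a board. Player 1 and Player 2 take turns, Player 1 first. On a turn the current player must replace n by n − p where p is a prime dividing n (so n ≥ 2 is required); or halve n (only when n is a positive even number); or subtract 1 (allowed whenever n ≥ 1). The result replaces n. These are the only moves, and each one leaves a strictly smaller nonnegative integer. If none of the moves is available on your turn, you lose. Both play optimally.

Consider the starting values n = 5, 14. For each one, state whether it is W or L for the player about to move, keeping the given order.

Work bottom-up. With no move the player to move loses. Otherwise the position is W if at least one move leads to an L position for the opponent, and L if every move leads to a W.
n=0: no move → L
n=1: can move to 0, which is L ⇒ W
n=2: can move to 0, which is L ⇒ W
n=3: can move to 0, which is L ⇒ W
n=4: moves to 2(W), 3(W); every one is W ⇒ L
n=5: can move to 0, which is L ⇒ W
n=6: can move to 4, which is L ⇒ W
n=7: can move to 0, which is L ⇒ W
n=8: can move to 4, which is L ⇒ W
n=9: moves to 6(W), 8(W); every one is W ⇒ L
n=10: can move to 9, which is L ⇒ W
n=11: can move to 0, which is L ⇒ W
n=12: can move to 9, which is L ⇒ W
n=13: can move to 0, which is L ⇒ W
n=14: moves to 7(W), 12(W), 13(W); every one is W ⇒ L

5: W, 14: L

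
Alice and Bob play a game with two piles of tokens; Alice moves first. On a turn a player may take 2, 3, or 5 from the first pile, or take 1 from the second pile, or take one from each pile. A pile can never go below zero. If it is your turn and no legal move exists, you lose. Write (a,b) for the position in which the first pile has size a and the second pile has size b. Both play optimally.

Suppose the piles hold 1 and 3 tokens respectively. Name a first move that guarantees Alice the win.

Use the standard recursion: the mover loses at a terminal position; elsewhere, the mover wins exactly when some move hands the opponent an L position.
No move ever increases a pile, so every position that can arise here has a ≤ 1 and b ≤ 3; it is enough to label the cells with 0 ≤ a ≤ 1 and 0 ≤ b ≤ 3.
Every move lowers a or b (never raises either), so fill the grid row by row in increasing a, and left to right within a row: each cell's successors are then already labelled.
      b=0  b=1  b=2  b=3
a=0:    L    W    L    W
a=1:    L    W    L    W
Cells with no legal move (terminal, hence L): (0,0), (1,0).
The remaining L cells, each justified by listing all of its moves:
(0,2): L (sole option (0,1)(W) is W)
(1,2): L (options (1,1)(W), (0,1)(W) are all W)
Every other cell has at least one move into one of the L cells above, so it is W.
From (1,3), the L positions reachable in one move are: (1,2), (0,2). Any move reaching one of these is winning.

Move to (1,2).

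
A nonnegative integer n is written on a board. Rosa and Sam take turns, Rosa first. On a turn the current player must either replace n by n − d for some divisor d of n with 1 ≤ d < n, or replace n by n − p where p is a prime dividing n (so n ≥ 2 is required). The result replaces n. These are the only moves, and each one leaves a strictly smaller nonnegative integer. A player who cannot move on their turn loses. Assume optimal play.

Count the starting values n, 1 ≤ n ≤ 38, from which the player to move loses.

9

Compute win/loss labels from the base case upward. A position with no move is L. Any other position is W if it can reach an L in one move, else L.
n=0: no move → L
n=1: no move → L
n=2: reaches L-position 0 → W
n=3: reaches L-position 0 → W
n=4: only reaches 2(W), 3(W), all W → L
n=5: reaches L-position 0 → W
n=6: reaches L-position 4 → W
n=7: reaches L-position 0 → W
n=8: reaches L-position 4 → W
n=9: only reaches 6(W), 8(W), all W → L
n=10: reaches L-position 9 → W
n=11: reaches L-position 0 → W
n=12: reaches L-position 9 → W
n=13: reaches L-position 0 → W
n=14: only reaches 7(W), 12(W), 13(W), all W → L
n=15: reaches L-position 14 → W
n=16: reaches L-position 14 → W
n=17: reaches L-position 0 → W
n=18: reaches L-position 9 → W
n=19: reaches L-position 0 → W
n=20: only reaches 10(W), 15(W), 16(W), 18(W), 19(W), all W → L
n=21: reaches L-position 14 → W
n=22: reaches L-position 20 → W
n=23: reaches L-position 0 → W
n=24: reaches L-position 20 → W
n=25: reaches L-position 20 → W
n=26: only reaches 13(W), 24(W), 25(W), all W → L
n=27: reaches L-position 26 → W
n=28: reaches L-position 14 → W
n=29: reaches L-position 0 → W
n=30: reaches L-position 20 → W
n=31: reaches L-position 0 → W
n=32: only reaches 16(W), 24(W), 28(W), 30(W), 31(W), all W → L
n=33: reaches L-position 32 → W
n=34: reaches L-position 32 → W
n=35: only reaches 28(W), 30(W), 34(W), all W → L
n=36: reaches L-position 32 → W
n=37: reaches L-position 0 → W
n=38: only reaches 19(W), 36(W), 37(W), all W → L
L entries with 1 ≤ n ≤ 38 (n=0 is outside the asked range and is not counted): n = 1, 4, 9, 14, 20, 26, 32, 35, 38; that makes 9.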